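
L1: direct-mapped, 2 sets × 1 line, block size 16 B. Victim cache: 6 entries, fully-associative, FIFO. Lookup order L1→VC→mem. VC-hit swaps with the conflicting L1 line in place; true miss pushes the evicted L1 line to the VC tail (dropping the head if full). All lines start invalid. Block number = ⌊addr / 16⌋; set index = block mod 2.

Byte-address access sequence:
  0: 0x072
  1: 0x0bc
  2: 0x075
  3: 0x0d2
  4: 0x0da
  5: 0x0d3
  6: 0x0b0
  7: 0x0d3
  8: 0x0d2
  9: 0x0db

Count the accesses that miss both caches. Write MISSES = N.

MISSES = 3

  [0] addr=0x72 blk=7 s=1: MISS | VC []
  [1] addr=0xbc blk=11 s=1: MISS | VC [7]
  [2] addr=0x75 blk=7 s=1: VC-HIT | VC [11]
  [3] addr=0xd2 blk=13 s=1: MISS | VC [11, 7]
  [4] addr=0xda blk=13 s=1: L1-HIT | VC [11, 7]
  [5] addr=0xd3 blk=13 s=1: L1-HIT | VC [11, 7]
  [6] addr=0xb0 blk=11 s=1: VC-HIT | VC [13, 7]
  [7] addr=0xd3 blk=13 s=1: VC-HIT | VC [11, 7]
  [8] addr=0xd2 blk=13 s=1: L1-HIT | VC [11, 7]
  [9] addr=0xdb blk=13 s=1: L1-HIT | VC [11, 7]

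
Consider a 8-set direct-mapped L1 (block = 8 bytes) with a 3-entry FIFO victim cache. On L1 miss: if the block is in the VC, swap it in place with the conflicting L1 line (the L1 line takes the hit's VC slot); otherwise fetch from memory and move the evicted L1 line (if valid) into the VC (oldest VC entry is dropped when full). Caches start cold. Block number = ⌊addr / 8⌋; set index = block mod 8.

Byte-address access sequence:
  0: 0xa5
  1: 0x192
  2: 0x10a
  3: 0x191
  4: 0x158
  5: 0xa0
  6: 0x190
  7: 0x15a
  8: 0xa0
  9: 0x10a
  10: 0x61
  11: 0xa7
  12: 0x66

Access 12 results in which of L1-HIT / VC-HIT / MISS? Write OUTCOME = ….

0: 0xa5 (blk 20, set 4) → MISS  vc=[]
1: 0x192 (blk 50, set 2) → MISS  vc=[]
2: 0x10a (blk 33, set 1) → MISS  vc=[]
3: 0x191 (blk 50, set 2) → L1-HIT  vc=[]
4: 0x158 (blk 43, set 3) → MISS  vc=[]
5: 0xa0 (blk 20, set 4) → L1-HIT  vc=[]
6: 0x190 (blk 50, set 2) → L1-HIT  vc=[]
7: 0x15a (blk 43, set 3) → L1-HIT  vc=[]
8: 0xa0 (blk 20, set 4) → L1-HIT  vc=[]
9: 0x10a (blk 33, set 1) → L1-HIT  vc=[]
10: 0x61 (blk 12, set 4) → MISS  vc=[20]
11: 0xa7 (blk 20, set 4) → VC-HIT  vc=[12]
12: 0x66 (blk 12, set 4) → VC-HIT  vc=[20]

OUTCOME = VC-HIT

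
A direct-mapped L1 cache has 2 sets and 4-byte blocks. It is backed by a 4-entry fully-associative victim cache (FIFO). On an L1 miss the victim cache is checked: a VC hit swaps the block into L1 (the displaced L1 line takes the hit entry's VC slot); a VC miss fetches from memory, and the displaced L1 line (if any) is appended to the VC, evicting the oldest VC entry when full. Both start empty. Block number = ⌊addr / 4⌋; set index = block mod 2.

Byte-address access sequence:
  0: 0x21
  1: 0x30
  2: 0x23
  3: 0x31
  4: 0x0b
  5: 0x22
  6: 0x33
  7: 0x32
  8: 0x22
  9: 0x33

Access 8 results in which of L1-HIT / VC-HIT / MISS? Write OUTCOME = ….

0: 0x21 (blk 8, set 0) → MISS  vc=[]
1: 0x30 (blk 12, set 0) → MISS  vc=[8]
2: 0x23 (blk 8, set 0) → VC-HIT  vc=[12]
3: 0x31 (blk 12, set 0) → VC-HIT  vc=[8]
4: 0xb (blk 2, set 0) → MISS  vc=[8, 12]
5: 0x22 (blk 8, set 0) → VC-HIT  vc=[2, 12]
6: 0x33 (blk 12, set 0) → VC-HIT  vc=[2, 8]
7: 0x32 (blk 12, set 0) → L1-HIT  vc=[2, 8]
8: 0x22 (blk 8, set 0) → VC-HIT  vc=[2, 12]
9: 0x33 (blk 12, set 0) → VC-HIT  vc=[2, 8]

OUTCOME = VC-HIT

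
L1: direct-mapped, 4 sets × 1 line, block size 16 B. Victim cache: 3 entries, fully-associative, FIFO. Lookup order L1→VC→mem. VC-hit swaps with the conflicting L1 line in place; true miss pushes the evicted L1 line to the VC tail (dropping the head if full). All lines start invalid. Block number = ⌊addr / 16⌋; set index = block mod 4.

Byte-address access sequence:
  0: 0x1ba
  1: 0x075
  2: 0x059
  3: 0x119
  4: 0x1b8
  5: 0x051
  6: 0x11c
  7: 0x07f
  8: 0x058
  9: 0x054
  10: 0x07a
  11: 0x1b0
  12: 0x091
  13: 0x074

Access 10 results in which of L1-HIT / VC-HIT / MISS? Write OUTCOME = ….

#0 0x1ba→b27/s3 MISS; vc=[]
#1 0x75→b7/s3 MISS; vc=[27]
#2 0x59→b5/s1 MISS; vc=[27]
#3 0x119→b17/s1 MISS; vc=[27,5]
#4 0x1b8→b27/s3 VC-HIT; vc=[7,5]
#5 0x51→b5/s1 VC-HIT; vc=[7,17]
#6 0x11c→b17/s1 VC-HIT; vc=[7,5]
#7 0x7f→b7/s3 VC-HIT; vc=[27,5]
#8 0x58→b5/s1 VC-HIT; vc=[27,17]
#9 0x54→b5/s1 L1-HIT; vc=[27,17]
#10 0x7a→b7/s3 L1-HIT; vc=[27,17]
#11 0x1b0→b27/s3 VC-HIT; vc=[7,17]
#12 0x91→b9/s1 MISS; vc=[7,17,5]
#13 0x74→b7/s3 VC-HIT; vc=[27,17,5]

OUTCOME = L1-HIT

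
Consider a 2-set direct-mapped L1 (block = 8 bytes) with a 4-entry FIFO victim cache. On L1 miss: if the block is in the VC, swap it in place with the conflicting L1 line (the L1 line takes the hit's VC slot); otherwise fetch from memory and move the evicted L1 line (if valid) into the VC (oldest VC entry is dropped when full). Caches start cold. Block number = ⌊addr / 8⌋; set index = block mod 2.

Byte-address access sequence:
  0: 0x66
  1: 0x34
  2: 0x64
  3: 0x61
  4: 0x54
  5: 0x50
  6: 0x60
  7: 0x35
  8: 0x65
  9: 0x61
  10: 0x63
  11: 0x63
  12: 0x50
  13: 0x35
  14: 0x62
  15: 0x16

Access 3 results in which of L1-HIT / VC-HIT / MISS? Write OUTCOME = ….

OUTCOME = L1-HIT

#0 0x66→b12/s0 MISS; vc=[]
#1 0x34→b6/s0 MISS; vc=[12]
#2 0x64→b12/s0 VC-HIT; vc=[6]
#3 0x61→b12/s0 L1-HIT; vc=[6]
#4 0x54→b10/s0 MISS; vc=[6,12]
#5 0x50→b10/s0 L1-HIT; vc=[6,12]
#6 0x60→b12/s0 VC-HIT; vc=[6,10]
#7 0x35→b6/s0 VC-HIT; vc=[12,10]
#8 0x65→b12/s0 VC-HIT; vc=[6,10]
#9 0x61→b12/s0 L1-HIT; vc=[6,10]
#10 0x63→b12/s0 L1-HIT; vc=[6,10]
#11 0x63→b12/s0 L1-HIT; vc=[6,10]
#12 0x50→b10/s0 VC-HIT; vc=[6,12]
#13 0x35→b6/s0 VC-HIT; vc=[10,12]
#14 0x62→b12/s0 VC-HIT; vc=[10,6]
#15 0x16→b2/s0 MISS; vc=[10,6,12]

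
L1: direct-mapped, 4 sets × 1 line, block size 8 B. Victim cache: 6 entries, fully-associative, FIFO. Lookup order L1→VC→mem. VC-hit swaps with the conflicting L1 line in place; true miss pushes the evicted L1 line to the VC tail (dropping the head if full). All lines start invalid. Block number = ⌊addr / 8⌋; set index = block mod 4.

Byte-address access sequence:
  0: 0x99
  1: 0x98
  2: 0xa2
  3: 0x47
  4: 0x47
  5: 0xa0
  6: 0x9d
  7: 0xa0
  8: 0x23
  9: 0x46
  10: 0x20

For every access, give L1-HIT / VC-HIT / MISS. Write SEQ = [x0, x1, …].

0: 0x99 (blk 19, set 3) → MISS  vc=[]
1: 0x98 (blk 19, set 3) → L1-HIT  vc=[]
2: 0xa2 (blk 20, set 0) → MISS  vc=[]
3: 0x47 (blk 8, set 0) → MISS  vc=[20]
4: 0x47 (blk 8, set 0) → L1-HIT  vc=[20]
5: 0xa0 (blk 20, set 0) → VC-HIT  vc=[8]
6: 0x9d (blk 19, set 3) → L1-HIT  vc=[8]
7: 0xa0 (blk 20, set 0) → L1-HIT  vc=[8]
8: 0x23 (blk 4, set 0) → MISS  vc=[8, 20]
9: 0x46 (blk 8, set 0) → VC-HIT  vc=[4, 20]
10: 0x20 (blk 4, set 0) → VC-HIT  vc=[8, 20]

SEQ = [MISS, L1-HIT, MISS, MISS, L1-HIT, VC-HIT, L1-HIT, L1-HIT, MISS, VC-HIT, VC-HIT]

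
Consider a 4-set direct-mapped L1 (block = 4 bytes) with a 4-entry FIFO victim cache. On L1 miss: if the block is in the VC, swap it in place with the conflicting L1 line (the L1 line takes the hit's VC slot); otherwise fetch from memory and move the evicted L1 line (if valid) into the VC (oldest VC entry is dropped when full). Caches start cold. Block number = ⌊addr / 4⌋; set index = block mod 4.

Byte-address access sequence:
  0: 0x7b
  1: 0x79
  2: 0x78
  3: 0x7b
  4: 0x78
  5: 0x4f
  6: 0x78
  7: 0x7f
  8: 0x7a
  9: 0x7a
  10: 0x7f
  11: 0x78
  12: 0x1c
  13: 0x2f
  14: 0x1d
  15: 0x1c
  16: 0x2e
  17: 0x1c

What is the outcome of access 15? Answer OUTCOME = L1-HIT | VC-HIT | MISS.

OUTCOME = L1-HIT

  [0] addr=0x7b blk=30 s=2: MISS | VC []
  [1] addr=0x79 blk=30 s=2: L1-HIT | VC []
  [2] addr=0x78 blk=30 s=2: L1-HIT | VC []
  [3] addr=0x7b blk=30 s=2: L1-HIT | VC []
  [4] addr=0x78 blk=30 s=2: L1-HIT | VC []
  [5] addr=0x4f blk=19 s=3: MISS | VC []
  [6] addr=0x78 blk=30 s=2: L1-HIT | VC []
  [7] addr=0x7f blk=31 s=3: MISS | VC [19]
  [8] addr=0x7a blk=30 s=2: L1-HIT | VC [19]
  [9] addr=0x7a blk=30 s=2: L1-HIT | VC [19]
  [10] addr=0x7f blk=31 s=3: L1-HIT | VC [19]
  [11] addr=0x78 blk=30 s=2: L1-HIT | VC [19]
  [12] addr=0x1c blk=7 s=3: MISS | VC [19, 31]
  [13] addr=0x2f blk=11 s=3: MISS | VC [19, 31, 7]
  [14] addr=0x1d blk=7 s=3: VC-HIT | VC [19, 31, 11]
  [15] addr=0x1c blk=7 s=3: L1-HIT | VC [19, 31, 11]
  [16] addr=0x2e blk=11 s=3: VC-HIT | VC [19, 31, 7]
  [17] addr=0x1c blk=7 s=3: VC-HIT | VC [19, 31, 11]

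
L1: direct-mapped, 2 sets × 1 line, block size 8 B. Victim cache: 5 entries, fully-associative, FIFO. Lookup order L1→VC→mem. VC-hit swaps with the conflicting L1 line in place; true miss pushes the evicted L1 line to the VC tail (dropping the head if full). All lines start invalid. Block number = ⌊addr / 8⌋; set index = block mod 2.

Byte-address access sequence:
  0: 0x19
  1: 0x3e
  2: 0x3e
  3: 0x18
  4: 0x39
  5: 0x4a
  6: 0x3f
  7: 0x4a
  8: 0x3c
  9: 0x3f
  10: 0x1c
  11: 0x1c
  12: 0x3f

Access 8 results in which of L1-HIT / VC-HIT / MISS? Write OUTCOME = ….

0: 0x19 (blk 3, set 1) → MISS  vc=[]
1: 0x3e (blk 7, set 1) → MISS  vc=[3]
2: 0x3e (blk 7, set 1) → L1-HIT  vc=[3]
3: 0x18 (blk 3, set 1) → VC-HIT  vc=[7]
4: 0x39 (blk 7, set 1) → VC-HIT  vc=[3]
5: 0x4a (blk 9, set 1) → MISS  vc=[3, 7]
6: 0x3f (blk 7, set 1) → VC-HIT  vc=[3, 9]
7: 0x4a (blk 9, set 1) → VC-HIT  vc=[3, 7]
8: 0x3c (blk 7, set 1) → VC-HIT  vc=[3, 9]
9: 0x3f (blk 7, set 1) → L1-HIT  vc=[3, 9]
10: 0x1c (blk 3, set 1) → VC-HIT  vc=[7, 9]
11: 0x1c (blk 3, set 1) → L1-HIT  vc=[7, 9]
12: 0x3f (blk 7, set 1) → VC-HIT  vc=[3, 9]

OUTCOME = VC-HIT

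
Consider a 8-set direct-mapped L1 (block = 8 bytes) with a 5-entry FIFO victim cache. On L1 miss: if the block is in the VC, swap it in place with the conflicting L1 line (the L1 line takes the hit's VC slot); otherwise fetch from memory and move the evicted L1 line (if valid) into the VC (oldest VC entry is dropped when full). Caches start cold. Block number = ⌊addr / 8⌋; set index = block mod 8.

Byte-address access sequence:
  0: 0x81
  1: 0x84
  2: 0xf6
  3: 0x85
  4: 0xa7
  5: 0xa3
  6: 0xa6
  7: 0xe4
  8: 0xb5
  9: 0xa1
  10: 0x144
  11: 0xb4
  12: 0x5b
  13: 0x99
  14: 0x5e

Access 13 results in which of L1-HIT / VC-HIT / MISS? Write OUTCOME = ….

  [0] addr=0x81 blk=16 s=0: MISS | VC []
  [1] addr=0x84 blk=16 s=0: L1-HIT | VC []
  [2] addr=0xf6 blk=30 s=6: MISS | VC []
  [3] addr=0x85 blk=16 s=0: L1-HIT | VC []
  [4] addr=0xa7 blk=20 s=4: MISS | VC []
  [5] addr=0xa3 blk=20 s=4: L1-HIT | VC []
  [6] addr=0xa6 blk=20 s=4: L1-HIT | VC []
  [7] addr=0xe4 blk=28 s=4: MISS | VC [20]
  [8] addr=0xb5 blk=22 s=6: MISS | VC [20, 30]
  [9] addr=0xa1 blk=20 s=4: VC-HIT | VC [28, 30]
  [10] addr=0x144 blk=40 s=0: MISS | VC [28, 30, 16]
  [11] addr=0xb4 blk=22 s=6: L1-HIT | VC [28, 30, 16]
  [12] addr=0x5b blk=11 s=3: MISS | VC [28, 30, 16]
  [13] addr=0x99 blk=19 s=3: MISS | VC [28, 30, 16, 11]
  [14] addr=0x5e blk=11 s=3: VC-HIT | VC [28, 30, 16, 19]

OUTCOME = MISS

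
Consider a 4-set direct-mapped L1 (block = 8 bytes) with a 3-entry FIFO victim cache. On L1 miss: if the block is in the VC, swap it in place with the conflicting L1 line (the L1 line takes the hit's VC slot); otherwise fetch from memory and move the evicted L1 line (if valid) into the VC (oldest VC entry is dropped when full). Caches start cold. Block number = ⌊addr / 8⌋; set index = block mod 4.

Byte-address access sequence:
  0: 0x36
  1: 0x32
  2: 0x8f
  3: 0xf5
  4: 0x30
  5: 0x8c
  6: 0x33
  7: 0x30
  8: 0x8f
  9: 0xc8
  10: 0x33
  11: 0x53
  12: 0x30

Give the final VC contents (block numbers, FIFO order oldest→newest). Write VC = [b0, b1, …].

0: 0x36 (blk 6, set 2) → MISS  vc=[]
1: 0x32 (blk 6, set 2) → L1-HIT  vc=[]
2: 0x8f (blk 17, set 1) → MISS  vc=[]
3: 0xf5 (blk 30, set 2) → MISS  vc=[6]
4: 0x30 (blk 6, set 2) → VC-HIT  vc=[30]
5: 0x8c (blk 17, set 1) → L1-HIT  vc=[30]
6: 0x33 (blk 6, set 2) → L1-HIT  vc=[30]
7: 0x30 (blk 6, set 2) → L1-HIT  vc=[30]
8: 0x8f (blk 17, set 1) → L1-HIT  vc=[30]
9: 0xc8 (blk 25, set 1) → MISS  vc=[30, 17]
10: 0x33 (blk 6, set 2) → L1-HIT  vc=[30, 17]
11: 0x53 (blk 10, set 2) → MISS  vc=[30, 17, 6]
12: 0x30 (blk 6, set 2) → VC-HIT  vc=[30, 17, 10]

VC = [30, 17, 10]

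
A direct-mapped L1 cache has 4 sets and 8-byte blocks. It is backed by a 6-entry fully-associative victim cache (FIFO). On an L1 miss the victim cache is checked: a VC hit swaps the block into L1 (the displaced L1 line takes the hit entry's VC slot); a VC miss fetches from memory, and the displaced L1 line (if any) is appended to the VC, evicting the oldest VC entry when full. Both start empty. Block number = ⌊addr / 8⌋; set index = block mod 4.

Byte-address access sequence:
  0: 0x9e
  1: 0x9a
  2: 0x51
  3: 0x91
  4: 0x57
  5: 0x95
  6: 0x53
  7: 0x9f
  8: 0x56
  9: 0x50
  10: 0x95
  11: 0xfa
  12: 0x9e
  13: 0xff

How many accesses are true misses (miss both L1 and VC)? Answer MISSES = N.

MISSES = 4

  [0] addr=0x9e blk=19 s=3: MISS | VC []
  [1] addr=0x9a blk=19 s=3: L1-HIT | VC []
  [2] addr=0x51 blk=10 s=2: MISS | VC []
  [3] addr=0x91 blk=18 s=2: MISS | VC [10]
  [4] addr=0x57 blk=10 s=2: VC-HIT | VC [18]
  [5] addr=0x95 blk=18 s=2: VC-HIT | VC [10]
  [6] addr=0x53 blk=10 s=2: VC-HIT | VC [18]
  [7] addr=0x9f blk=19 s=3: L1-HIT | VC [18]
  [8] addr=0x56 blk=10 s=2: L1-HIT | VC [18]
  [9] addr=0x50 blk=10 s=2: L1-HIT | VC [18]
  [10] addr=0x95 blk=18 s=2: VC-HIT | VC [10]
  [11] addr=0xfa blk=31 s=3: MISS | VC [10, 19]
  [12] addr=0x9e blk=19 s=3: VC-HIT | VC [10, 31]
  [13] addr=0xff blk=31 s=3: VC-HIT | VC [10, 19]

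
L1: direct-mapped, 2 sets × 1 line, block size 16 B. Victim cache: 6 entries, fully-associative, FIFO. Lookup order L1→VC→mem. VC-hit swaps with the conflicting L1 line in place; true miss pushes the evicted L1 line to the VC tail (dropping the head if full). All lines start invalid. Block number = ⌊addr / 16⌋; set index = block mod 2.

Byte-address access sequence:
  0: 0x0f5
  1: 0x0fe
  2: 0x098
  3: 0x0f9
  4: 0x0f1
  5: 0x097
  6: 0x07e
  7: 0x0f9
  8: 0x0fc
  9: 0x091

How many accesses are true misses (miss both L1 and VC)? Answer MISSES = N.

#0 0xf5→b15/s1 MISS; vc=[]
#1 0xfe→b15/s1 L1-HIT; vc=[]
#2 0x98→b9/s1 MISS; vc=[15]
#3 0xf9→b15/s1 VC-HIT; vc=[9]
#4 0xf1→b15/s1 L1-HIT; vc=[9]
#5 0x97→b9/s1 VC-HIT; vc=[15]
#6 0x7e→b7/s1 MISS; vc=[15,9]
#7 0xf9→b15/s1 VC-HIT; vc=[7,9]
#8 0xfc→b15/s1 L1-HIT; vc=[7,9]
#9 0x91→b9/s1 VC-HIT; vc=[7,15]

MISSES = 3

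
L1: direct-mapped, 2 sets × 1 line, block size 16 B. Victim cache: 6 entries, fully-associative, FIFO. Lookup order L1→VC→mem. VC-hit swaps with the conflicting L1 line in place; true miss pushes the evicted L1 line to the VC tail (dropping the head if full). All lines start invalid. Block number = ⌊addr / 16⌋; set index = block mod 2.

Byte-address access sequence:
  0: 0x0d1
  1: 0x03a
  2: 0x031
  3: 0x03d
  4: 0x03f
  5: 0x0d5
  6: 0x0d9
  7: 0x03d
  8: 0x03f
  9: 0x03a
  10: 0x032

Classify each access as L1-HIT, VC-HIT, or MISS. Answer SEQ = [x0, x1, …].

SEQ = [MISS, MISS, L1-HIT, L1-HIT, L1-HIT, VC-HIT, L1-HIT, VC-HIT, L1-HIT, L1-HIT, L1-HIT]

  [0] addr=0xd1 blk=13 s=1: MISS | VC []
  [1] addr=0x3a blk=3 s=1: MISS | VC [13]
  [2] addr=0x31 blk=3 s=1: L1-HIT | VC [13]
  [3] addr=0x3d blk=3 s=1: L1-HIT | VC [13]
  [4] addr=0x3f blk=3 s=1: L1-HIT | VC [13]
  [5] addr=0xd5 blk=13 s=1: VC-HIT | VC [3]
  [6] addr=0xd9 blk=13 s=1: L1-HIT | VC [3]
  [7] addr=0x3d blk=3 s=1: VC-HIT | VC [13]
  [8] addr=0x3f blk=3 s=1: L1-HIT | VC [13]
  [9] addr=0x3a blk=3 s=1: L1-HIT | VC [13]
  [10] addr=0x32 blk=3 s=1: L1-HIT | VC [13]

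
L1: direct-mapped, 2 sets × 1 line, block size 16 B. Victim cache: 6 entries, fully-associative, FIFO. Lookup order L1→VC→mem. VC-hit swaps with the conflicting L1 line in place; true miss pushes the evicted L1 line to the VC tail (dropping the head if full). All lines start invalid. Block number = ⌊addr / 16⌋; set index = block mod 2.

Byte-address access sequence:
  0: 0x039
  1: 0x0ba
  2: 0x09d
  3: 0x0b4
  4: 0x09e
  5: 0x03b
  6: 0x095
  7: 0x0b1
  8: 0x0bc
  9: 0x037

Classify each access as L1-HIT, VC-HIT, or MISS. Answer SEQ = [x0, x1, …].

#0 0x39→b3/s1 MISS; vc=[]
#1 0xba→b11/s1 MISS; vc=[3]
#2 0x9d→b9/s1 MISS; vc=[3,11]
#3 0xb4→b11/s1 VC-HIT; vc=[3,9]
#4 0x9e→b9/s1 VC-HIT; vc=[3,11]
#5 0x3b→b3/s1 VC-HIT; vc=[9,11]
#6 0x95→b9/s1 VC-HIT; vc=[3,11]
#7 0xb1→b11/s1 VC-HIT; vc=[3,9]
#8 0xbc→b11/s1 L1-HIT; vc=[3,9]
#9 0x37→b3/s1 VC-HIT; vc=[11,9]

SEQ = [MISS, MISS, MISS, VC-HIT, VC-HIT, VC-HIT, VC-HIT, VC-HIT, L1-HIT, VC-HIT]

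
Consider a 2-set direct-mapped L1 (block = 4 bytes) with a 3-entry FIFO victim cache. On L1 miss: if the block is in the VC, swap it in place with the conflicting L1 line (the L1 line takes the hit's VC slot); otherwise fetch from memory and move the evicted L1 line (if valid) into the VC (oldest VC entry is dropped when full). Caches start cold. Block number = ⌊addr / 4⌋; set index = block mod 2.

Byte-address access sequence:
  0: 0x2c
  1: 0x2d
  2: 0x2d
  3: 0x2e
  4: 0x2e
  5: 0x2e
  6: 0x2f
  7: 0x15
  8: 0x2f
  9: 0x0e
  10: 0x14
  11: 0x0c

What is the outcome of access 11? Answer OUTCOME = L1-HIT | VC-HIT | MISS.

#0 0x2c→b11/s1 MISS; vc=[]
#1 0x2d→b11/s1 L1-HIT; vc=[]
#2 0x2d→b11/s1 L1-HIT; vc=[]
#3 0x2e→b11/s1 L1-HIT; vc=[]
#4 0x2e→b11/s1 L1-HIT; vc=[]
#5 0x2e→b11/s1 L1-HIT; vc=[]
#6 0x2f→b11/s1 L1-HIT; vc=[]
#7 0x15→b5/s1 MISS; vc=[11]
#8 0x2f→b11/s1 VC-HIT; vc=[5]
#9 0xe→b3/s1 MISS; vc=[5,11]
#10 0x14→b5/s1 VC-HIT; vc=[3,11]
#11 0xc→b3/s1 VC-HIT; vc=[5,11]

OUTCOME = VC-HIT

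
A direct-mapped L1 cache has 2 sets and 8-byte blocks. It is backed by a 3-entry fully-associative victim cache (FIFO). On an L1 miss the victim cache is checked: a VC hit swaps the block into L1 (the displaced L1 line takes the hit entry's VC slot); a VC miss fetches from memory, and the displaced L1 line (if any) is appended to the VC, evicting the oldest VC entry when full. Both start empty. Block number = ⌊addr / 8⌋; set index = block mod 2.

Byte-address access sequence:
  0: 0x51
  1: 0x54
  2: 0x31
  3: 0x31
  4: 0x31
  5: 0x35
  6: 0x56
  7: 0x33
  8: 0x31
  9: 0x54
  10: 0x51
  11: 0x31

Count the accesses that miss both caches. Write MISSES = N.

MISSES = 2

#0 0x51→b10/s0 MISS; vc=[]
#1 0x54→b10/s0 L1-HIT; vc=[]
#2 0x31→b6/s0 MISS; vc=[10]
#3 0x31→b6/s0 L1-HIT; vc=[10]
#4 0x31→b6/s0 L1-HIT; vc=[10]
#5 0x35→b6/s0 L1-HIT; vc=[10]
#6 0x56→b10/s0 VC-HIT; vc=[6]
#7 0x33→b6/s0 VC-HIT; vc=[10]
#8 0x31→b6/s0 L1-HIT; vc=[10]
#9 0x54→b10/s0 VC-HIT; vc=[6]
#10 0x51→b10/s0 L1-HIT; vc=[6]
#11 0x31→b6/s0 VC-HIT; vc=[10]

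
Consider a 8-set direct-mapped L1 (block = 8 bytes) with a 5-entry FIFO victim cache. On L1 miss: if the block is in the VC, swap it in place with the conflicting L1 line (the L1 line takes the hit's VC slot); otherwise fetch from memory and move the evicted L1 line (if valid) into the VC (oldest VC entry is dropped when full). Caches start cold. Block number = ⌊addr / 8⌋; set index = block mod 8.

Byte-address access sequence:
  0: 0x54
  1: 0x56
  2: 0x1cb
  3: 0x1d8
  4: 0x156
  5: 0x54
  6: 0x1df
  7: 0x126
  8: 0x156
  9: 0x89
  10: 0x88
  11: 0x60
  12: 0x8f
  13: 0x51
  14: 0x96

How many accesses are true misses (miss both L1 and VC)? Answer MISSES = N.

#0 0x54→b10/s2 MISS; vc=[]
#1 0x56→b10/s2 L1-HIT; vc=[]
#2 0x1cb→b57/s1 MISS; vc=[]
#3 0x1d8→b59/s3 MISS; vc=[]
#4 0x156→b42/s2 MISS; vc=[10]
#5 0x54→b10/s2 VC-HIT; vc=[42]
#6 0x1df→b59/s3 L1-HIT; vc=[42]
#7 0x126→b36/s4 MISS; vc=[42]
#8 0x156→b42/s2 VC-HIT; vc=[10]
#9 0x89→b17/s1 MISS; vc=[10,57]
#10 0x88→b17/s1 L1-HIT; vc=[10,57]
#11 0x60→b12/s4 MISS; vc=[10,57,36]
#12 0x8f→b17/s1 L1-HIT; vc=[10,57,36]
#13 0x51→b10/s2 VC-HIT; vc=[42,57,36]
#14 0x96→b18/s2 MISS; vc=[42,57,36,10]

MISSES = 8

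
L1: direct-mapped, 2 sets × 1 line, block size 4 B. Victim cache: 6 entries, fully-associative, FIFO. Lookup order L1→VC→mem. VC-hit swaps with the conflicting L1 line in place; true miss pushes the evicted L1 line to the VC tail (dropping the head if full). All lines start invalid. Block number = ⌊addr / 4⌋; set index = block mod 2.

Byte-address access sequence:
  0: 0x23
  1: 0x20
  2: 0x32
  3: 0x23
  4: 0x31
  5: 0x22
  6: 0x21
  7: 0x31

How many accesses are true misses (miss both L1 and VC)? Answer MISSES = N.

MISSES = 2

#0 0x23→b8/s0 MISS; vc=[]
#1 0x20→b8/s0 L1-HIT; vc=[]
#2 0x32→b12/s0 MISS; vc=[8]
#3 0x23→b8/s0 VC-HIT; vc=[12]
#4 0x31→b12/s0 VC-HIT; vc=[8]
#5 0x22→b8/s0 VC-HIT; vc=[12]
#6 0x21→b8/s0 L1-HIT; vc=[12]
#7 0x31→b12/s0 VC-HIT; vc=[8]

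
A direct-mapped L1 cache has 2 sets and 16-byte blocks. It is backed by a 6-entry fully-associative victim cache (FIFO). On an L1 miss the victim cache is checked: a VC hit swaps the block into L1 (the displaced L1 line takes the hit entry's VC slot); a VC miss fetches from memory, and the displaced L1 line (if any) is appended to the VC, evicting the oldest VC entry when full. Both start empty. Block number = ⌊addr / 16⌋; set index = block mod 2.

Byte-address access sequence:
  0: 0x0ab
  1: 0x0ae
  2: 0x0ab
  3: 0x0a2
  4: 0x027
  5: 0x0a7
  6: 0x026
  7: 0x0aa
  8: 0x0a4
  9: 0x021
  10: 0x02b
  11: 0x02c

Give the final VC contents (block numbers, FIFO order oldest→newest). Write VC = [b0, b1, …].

  [0] addr=0xab blk=10 s=0: MISS | VC []
  [1] addr=0xae blk=10 s=0: L1-HIT | VC []
  [2] addr=0xab blk=10 s=0: L1-HIT | VC []
  [3] addr=0xa2 blk=10 s=0: L1-HIT | VC []
  [4] addr=0x27 blk=2 s=0: MISS | VC [10]
  [5] addr=0xa7 blk=10 s=0: VC-HIT | VC [2]
  [6] addr=0x26 blk=2 s=0: VC-HIT | VC [10]
  [7] addr=0xaa blk=10 s=0: VC-HIT | VC [2]
  [8] addr=0xa4 blk=10 s=0: L1-HIT | VC [2]
  [9] addr=0x21 blk=2 s=0: VC-HIT | VC [10]
  [10] addr=0x2b blk=2 s=0: L1-HIT | VC [10]
  [11] addr=0x2c blk=2 s=0: L1-HIT | VC [10]

VC = [10]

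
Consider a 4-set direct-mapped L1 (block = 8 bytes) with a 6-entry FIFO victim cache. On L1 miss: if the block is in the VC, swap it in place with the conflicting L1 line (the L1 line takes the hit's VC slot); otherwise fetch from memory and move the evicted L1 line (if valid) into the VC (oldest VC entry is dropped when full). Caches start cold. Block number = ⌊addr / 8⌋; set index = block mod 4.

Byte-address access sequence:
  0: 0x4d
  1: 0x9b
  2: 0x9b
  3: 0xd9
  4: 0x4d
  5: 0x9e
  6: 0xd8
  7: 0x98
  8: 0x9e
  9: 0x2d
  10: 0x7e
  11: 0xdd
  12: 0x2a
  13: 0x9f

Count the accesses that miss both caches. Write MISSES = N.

#0 0x4d→b9/s1 MISS; vc=[]
#1 0x9b→b19/s3 MISS; vc=[]
#2 0x9b→b19/s3 L1-HIT; vc=[]
#3 0xd9→b27/s3 MISS; vc=[19]
#4 0x4d→b9/s1 L1-HIT; vc=[19]
#5 0x9e→b19/s3 VC-HIT; vc=[27]
#6 0xd8→b27/s3 VC-HIT; vc=[19]
#7 0x98→b19/s3 VC-HIT; vc=[27]
#8 0x9e→b19/s3 L1-HIT; vc=[27]
#9 0x2d→b5/s1 MISS; vc=[27,9]
#10 0x7e→b15/s3 MISS; vc=[27,9,19]
#11 0xdd→b27/s3 VC-HIT; vc=[15,9,19]
#12 0x2a→b5/s1 L1-HIT; vc=[15,9,19]
#13 0x9f→b19/s3 VC-HIT; vc=[15,9,27]

MISSES = 5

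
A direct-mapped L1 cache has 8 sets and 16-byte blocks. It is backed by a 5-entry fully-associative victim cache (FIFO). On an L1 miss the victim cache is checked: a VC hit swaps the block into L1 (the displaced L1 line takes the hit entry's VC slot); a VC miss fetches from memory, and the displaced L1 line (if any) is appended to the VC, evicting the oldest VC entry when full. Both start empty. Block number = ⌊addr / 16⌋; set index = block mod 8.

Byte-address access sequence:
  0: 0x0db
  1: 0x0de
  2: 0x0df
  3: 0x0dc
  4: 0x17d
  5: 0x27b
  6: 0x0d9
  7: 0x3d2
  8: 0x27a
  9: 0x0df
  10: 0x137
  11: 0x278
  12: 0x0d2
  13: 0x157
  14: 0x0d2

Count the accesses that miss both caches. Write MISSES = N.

MISSES = 6

0: 0xdb (blk 13, set 5) → MISS  vc=[]
1: 0xde (blk 13, set 5) → L1-HIT  vc=[]
2: 0xdf (blk 13, set 5) → L1-HIT  vc=[]
3: 0xdc (blk 13, set 5) → L1-HIT  vc=[]
4: 0x17d (blk 23, set 7) → MISS  vc=[]
5: 0x27b (blk 39, set 7) → MISS  vc=[23]
6: 0xd9 (blk 13, set 5) → L1-HIT  vc=[23]
7: 0x3d2 (blk 61, set 5) → MISS  vc=[23, 13]
8: 0x27a (blk 39, set 7) → L1-HIT  vc=[23, 13]
9: 0xdf (blk 13, set 5) → VC-HIT  vc=[23, 61]
10: 0x137 (blk 19, set 3) → MISS  vc=[23, 61]
11: 0x278 (blk 39, set 7) → L1-HIT  vc=[23, 61]
12: 0xd2 (blk 13, set 5) → L1-HIT  vc=[23, 61]
13: 0x157 (blk 21, set 5) → MISS  vc=[23, 61, 13]
14: 0xd2 (blk 13, set 5) → VC-HIT  vc=[23, 61, 21]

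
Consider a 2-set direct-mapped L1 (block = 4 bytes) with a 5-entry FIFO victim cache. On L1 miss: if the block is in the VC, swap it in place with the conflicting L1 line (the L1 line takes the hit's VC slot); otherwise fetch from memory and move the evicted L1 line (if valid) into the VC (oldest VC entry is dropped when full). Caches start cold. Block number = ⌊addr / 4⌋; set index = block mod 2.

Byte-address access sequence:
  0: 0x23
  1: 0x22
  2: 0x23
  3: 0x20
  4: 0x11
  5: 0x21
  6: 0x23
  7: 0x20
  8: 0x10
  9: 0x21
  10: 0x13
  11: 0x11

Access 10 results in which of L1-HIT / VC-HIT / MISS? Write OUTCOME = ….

OUTCOME = VC-HIT

0: 0x23 (blk 8, set 0) → MISS  vc=[]
1: 0x22 (blk 8, set 0) → L1-HIT  vc=[]
2: 0x23 (blk 8, set 0) → L1-HIT  vc=[]
3: 0x20 (blk 8, set 0) → L1-HIT  vc=[]
4: 0x11 (blk 4, set 0) → MISS  vc=[8]
5: 0x21 (blk 8, set 0) → VC-HIT  vc=[4]
6: 0x23 (blk 8, set 0) → L1-HIT  vc=[4]
7: 0x20 (blk 8, set 0) → L1-HIT  vc=[4]
8: 0x10 (blk 4, set 0) → VC-HIT  vc=[8]
9: 0x21 (blk 8, set 0) → VC-HIT  vc=[4]
10: 0x13 (blk 4, set 0) → VC-HIT  vc=[8]
11: 0x11 (blk 4, set 0) → L1-HIT  vc=[8]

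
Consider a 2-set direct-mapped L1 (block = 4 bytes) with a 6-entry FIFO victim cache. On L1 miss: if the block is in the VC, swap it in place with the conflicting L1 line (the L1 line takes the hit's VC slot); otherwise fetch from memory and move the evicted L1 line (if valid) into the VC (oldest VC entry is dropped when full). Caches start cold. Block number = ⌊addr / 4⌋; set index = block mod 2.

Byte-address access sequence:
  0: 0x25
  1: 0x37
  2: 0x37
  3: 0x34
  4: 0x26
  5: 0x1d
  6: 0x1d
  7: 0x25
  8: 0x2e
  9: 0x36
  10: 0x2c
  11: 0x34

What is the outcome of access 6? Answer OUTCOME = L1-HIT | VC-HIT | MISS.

OUTCOME = L1-HIT

#0 0x25→b9/s1 MISS; vc=[]
#1 0x37→b13/s1 MISS; vc=[9]
#2 0x37→b13/s1 L1-HIT; vc=[9]
#3 0x34→b13/s1 L1-HIT; vc=[9]
#4 0x26→b9/s1 VC-HIT; vc=[13]
#5 0x1d→b7/s1 MISS; vc=[13,9]
#6 0x1d→b7/s1 L1-HIT; vc=[13,9]
#7 0x25→b9/s1 VC-HIT; vc=[13,7]
#8 0x2e→b11/s1 MISS; vc=[13,7,9]
#9 0x36→b13/s1 VC-HIT; vc=[11,7,9]
#10 0x2c→b11/s1 VC-HIT; vc=[13,7,9]
#11 0x34→b13/s1 VC-HIT; vc=[11,7,9]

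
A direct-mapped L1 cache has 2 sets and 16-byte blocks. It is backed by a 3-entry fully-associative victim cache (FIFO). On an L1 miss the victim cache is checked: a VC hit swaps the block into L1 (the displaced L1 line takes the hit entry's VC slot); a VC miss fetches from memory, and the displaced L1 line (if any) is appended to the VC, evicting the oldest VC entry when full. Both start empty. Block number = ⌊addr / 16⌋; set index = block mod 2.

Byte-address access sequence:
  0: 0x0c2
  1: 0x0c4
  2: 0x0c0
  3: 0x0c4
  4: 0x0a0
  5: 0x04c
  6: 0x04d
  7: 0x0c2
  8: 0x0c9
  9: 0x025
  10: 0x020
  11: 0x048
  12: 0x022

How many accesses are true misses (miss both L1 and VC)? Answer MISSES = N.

0: 0xc2 (blk 12, set 0) → MISS  vc=[]
1: 0xc4 (blk 12, set 0) → L1-HIT  vc=[]
2: 0xc0 (blk 12, set 0) → L1-HIT  vc=[]
3: 0xc4 (blk 12, set 0) → L1-HIT  vc=[]
4: 0xa0 (blk 10, set 0) → MISS  vc=[12]
5: 0x4c (blk 4, set 0) → MISS  vc=[12, 10]
6: 0x4d (blk 4, set 0) → L1-HIT  vc=[12, 10]
7: 0xc2 (blk 12, set 0) → VC-HIT  vc=[4, 10]
8: 0xc9 (blk 12, set 0) → L1-HIT  vc=[4, 10]
9: 0x25 (blk 2, set 0) → MISS  vc=[4, 10, 12]
10: 0x20 (blk 2, set 0) → L1-HIT  vc=[4, 10, 12]
11: 0x48 (blk 4, set 0) → VC-HIT  vc=[2, 10, 12]
12: 0x22 (blk 2, set 0) → VC-HIT  vc=[4, 10, 12]

MISSES = 4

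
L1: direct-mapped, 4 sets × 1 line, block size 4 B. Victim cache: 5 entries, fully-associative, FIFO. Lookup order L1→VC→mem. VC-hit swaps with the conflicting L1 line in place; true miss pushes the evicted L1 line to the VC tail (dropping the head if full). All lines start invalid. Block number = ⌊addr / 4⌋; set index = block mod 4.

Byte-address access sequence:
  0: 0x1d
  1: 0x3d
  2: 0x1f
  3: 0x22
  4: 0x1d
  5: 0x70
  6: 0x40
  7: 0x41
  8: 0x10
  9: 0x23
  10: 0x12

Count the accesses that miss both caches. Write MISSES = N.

MISSES = 6

#0 0x1d→b7/s3 MISS; vc=[]
#1 0x3d→b15/s3 MISS; vc=[7]
#2 0x1f→b7/s3 VC-HIT; vc=[15]
#3 0x22→b8/s0 MISS; vc=[15]
#4 0x1d→b7/s3 L1-HIT; vc=[15]
#5 0x70→b28/s0 MISS; vc=[15,8]
#6 0x40→b16/s0 MISS; vc=[15,8,28]
#7 0x41→b16/s0 L1-HIT; vc=[15,8,28]
#8 0x10→b4/s0 MISS; vc=[15,8,28,16]
#9 0x23→b8/s0 VC-HIT; vc=[15,4,28,16]
#10 0x12→b4/s0 VC-HIT; vc=[15,8,28,16]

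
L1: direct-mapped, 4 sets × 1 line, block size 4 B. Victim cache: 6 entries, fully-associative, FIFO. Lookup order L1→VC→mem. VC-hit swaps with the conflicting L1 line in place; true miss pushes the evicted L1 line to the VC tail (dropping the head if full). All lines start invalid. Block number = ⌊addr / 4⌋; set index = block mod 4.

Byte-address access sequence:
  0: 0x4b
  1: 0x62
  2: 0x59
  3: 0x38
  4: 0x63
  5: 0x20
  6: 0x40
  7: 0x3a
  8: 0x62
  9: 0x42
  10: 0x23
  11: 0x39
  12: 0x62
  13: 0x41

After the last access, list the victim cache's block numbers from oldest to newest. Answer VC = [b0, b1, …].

0: 0x4b (blk 18, set 2) → MISS  vc=[]
1: 0x62 (blk 24, set 0) → MISS  vc=[]
2: 0x59 (blk 22, set 2) → MISS  vc=[18]
3: 0x38 (blk 14, set 2) → MISS  vc=[18, 22]
4: 0x63 (blk 24, set 0) → L1-HIT  vc=[18, 22]
5: 0x20 (blk 8, set 0) → MISS  vc=[18, 22, 24]
6: 0x40 (blk 16, set 0) → MISS  vc=[18, 22, 24, 8]
7: 0x3a (blk 14, set 2) → L1-HIT  vc=[18, 22, 24, 8]
8: 0x62 (blk 24, set 0) → VC-HIT  vc=[18, 22, 16, 8]
9: 0x42 (blk 16, set 0) → VC-HIT  vc=[18, 22, 24, 8]
10: 0x23 (blk 8, set 0) → VC-HIT  vc=[18, 22, 24, 16]
11: 0x39 (blk 14, set 2) → L1-HIT  vc=[18, 22, 24, 16]
12: 0x62 (blk 24, set 0) → VC-HIT  vc=[18, 22, 8, 16]
13: 0x41 (blk 16, set 0) → VC-HIT  vc=[18, 22, 8, 24]

VC = [18, 22, 8, 24]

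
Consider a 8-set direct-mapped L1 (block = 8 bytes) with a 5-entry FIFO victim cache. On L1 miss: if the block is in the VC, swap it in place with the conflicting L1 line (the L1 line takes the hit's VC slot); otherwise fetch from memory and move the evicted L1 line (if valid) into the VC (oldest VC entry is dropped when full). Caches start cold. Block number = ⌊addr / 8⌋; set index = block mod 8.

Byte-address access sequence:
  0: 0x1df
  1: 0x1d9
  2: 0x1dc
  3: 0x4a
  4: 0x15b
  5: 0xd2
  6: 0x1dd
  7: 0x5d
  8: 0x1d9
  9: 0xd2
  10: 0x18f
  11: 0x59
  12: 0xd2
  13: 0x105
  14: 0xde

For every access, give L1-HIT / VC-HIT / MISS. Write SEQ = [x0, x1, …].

0: 0x1df (blk 59, set 3) → MISS  vc=[]
1: 0x1d9 (blk 59, set 3) → L1-HIT  vc=[]
2: 0x1dc (blk 59, set 3) → L1-HIT  vc=[]
3: 0x4a (blk 9, set 1) → MISS  vc=[]
4: 0x15b (blk 43, set 3) → MISS  vc=[59]
5: 0xd2 (blk 26, set 2) → MISS  vc=[59]
6: 0x1dd (blk 59, set 3) → VC-HIT  vc=[43]
7: 0x5d (blk 11, set 3) → MISS  vc=[43, 59]
8: 0x1d9 (blk 59, set 3) → VC-HIT  vc=[43, 11]
9: 0xd2 (blk 26, set 2) → L1-HIT  vc=[43, 11]
10: 0x18f (blk 49, set 1) → MISS  vc=[43, 11, 9]
11: 0x59 (blk 11, set 3) → VC-HIT  vc=[43, 59, 9]
12: 0xd2 (blk 26, set 2) → L1-HIT  vc=[43, 59, 9]
13: 0x105 (blk 32, set 0) → MISS  vc=[43, 59, 9]
14: 0xde (blk 27, set 3) → MISS  vc=[43, 59, 9, 11]

SEQ = [MISS, L1-HIT, L1-HIT, MISS, MISS, MISS, VC-HIT, MISS, VC-HIT, L1-HIT, MISS, VC-HIT, L1-HIT, MISS, MISS]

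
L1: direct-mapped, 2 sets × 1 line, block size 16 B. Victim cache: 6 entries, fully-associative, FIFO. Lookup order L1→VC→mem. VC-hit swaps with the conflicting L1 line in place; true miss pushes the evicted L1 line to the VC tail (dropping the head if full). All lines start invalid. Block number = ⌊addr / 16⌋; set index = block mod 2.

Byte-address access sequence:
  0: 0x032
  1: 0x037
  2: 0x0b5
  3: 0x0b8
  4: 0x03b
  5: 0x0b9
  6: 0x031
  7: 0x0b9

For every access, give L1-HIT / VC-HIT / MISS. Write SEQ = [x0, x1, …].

SEQ = [MISS, L1-HIT, MISS, L1-HIT, VC-HIT, VC-HIT, VC-HIT, VC-HIT]

0: 0x32 (blk 3, set 1) → MISS  vc=[]
1: 0x37 (blk 3, set 1) → L1-HIT  vc=[]
2: 0xb5 (blk 11, set 1) → MISS  vc=[3]
3: 0xb8 (blk 11, set 1) → L1-HIT  vc=[3]
4: 0x3b (blk 3, set 1) → VC-HIT  vc=[11]
5: 0xb9 (blk 11, set 1) → VC-HIT  vc=[3]
6: 0x31 (blk 3, set 1) → VC-HIT  vc=[11]
7: 0xb9 (blk 11, set 1) → VC-HIT  vc=[3]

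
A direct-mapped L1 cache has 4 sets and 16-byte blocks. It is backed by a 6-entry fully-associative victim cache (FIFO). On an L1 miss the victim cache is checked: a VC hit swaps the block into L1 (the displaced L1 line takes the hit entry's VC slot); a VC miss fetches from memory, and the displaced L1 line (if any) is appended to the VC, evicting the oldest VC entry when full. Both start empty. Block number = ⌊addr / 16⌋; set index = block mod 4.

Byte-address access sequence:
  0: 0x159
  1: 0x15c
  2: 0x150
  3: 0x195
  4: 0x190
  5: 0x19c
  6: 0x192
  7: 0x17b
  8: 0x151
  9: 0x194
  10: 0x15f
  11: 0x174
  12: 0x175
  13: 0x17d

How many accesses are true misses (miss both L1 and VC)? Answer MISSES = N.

MISSES = 3

0: 0x159 (blk 21, set 1) → MISS  vc=[]
1: 0x15c (blk 21, set 1) → L1-HIT  vc=[]
2: 0x150 (blk 21, set 1) → L1-HIT  vc=[]
3: 0x195 (blk 25, set 1) → MISS  vc=[21]
4: 0x190 (blk 25, set 1) → L1-HIT  vc=[21]
5: 0x19c (blk 25, set 1) → L1-HIT  vc=[21]
6: 0x192 (blk 25, set 1) → L1-HIT  vc=[21]
7: 0x17b (blk 23, set 3) → MISS  vc=[21]
8: 0x151 (blk 21, set 1) → VC-HIT  vc=[25]
9: 0x194 (blk 25, set 1) → VC-HIT  vc=[21]
10: 0x15f (blk 21, set 1) → VC-HIT  vc=[25]
11: 0x174 (blk 23, set 3) → L1-HIT  vc=[25]
12: 0x175 (blk 23, set 3) → L1-HIT  vc=[25]
13: 0x17d (blk 23, set 3) → L1-HIT  vc=[25]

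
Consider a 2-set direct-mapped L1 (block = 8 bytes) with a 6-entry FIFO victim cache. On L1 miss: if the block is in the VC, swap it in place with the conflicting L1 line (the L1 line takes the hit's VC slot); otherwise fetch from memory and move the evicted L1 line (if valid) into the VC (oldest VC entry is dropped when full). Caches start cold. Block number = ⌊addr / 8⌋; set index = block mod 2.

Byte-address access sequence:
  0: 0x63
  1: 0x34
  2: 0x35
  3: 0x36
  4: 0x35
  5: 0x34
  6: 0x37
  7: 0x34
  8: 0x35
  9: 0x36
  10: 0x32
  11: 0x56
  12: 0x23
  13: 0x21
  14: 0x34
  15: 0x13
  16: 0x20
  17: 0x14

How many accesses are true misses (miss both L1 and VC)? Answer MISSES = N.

MISSES = 5

  [0] addr=0x63 blk=12 s=0: MISS | VC []
  [1] addr=0x34 blk=6 s=0: MISS | VC [12]
  [2] addr=0x35 blk=6 s=0: L1-HIT | VC [12]
  [3] addr=0x36 blk=6 s=0: L1-HIT | VC [12]
  [4] addr=0x35 blk=6 s=0: L1-HIT | VC [12]
  [5] addr=0x34 blk=6 s=0: L1-HIT | VC [12]
  [6] addr=0x37 blk=6 s=0: L1-HIT | VC [12]
  [7] addr=0x34 blk=6 s=0: L1-HIT | VC [12]
  [8] addr=0x35 blk=6 s=0: L1-HIT | VC [12]
  [9] addr=0x36 blk=6 s=0: L1-HIT | VC [12]
  [10] addr=0x32 blk=6 s=0: L1-HIT | VC [12]
  [11] addr=0x56 blk=10 s=0: MISS | VC [12, 6]
  [12] addr=0x23 blk=4 s=0: MISS | VC [12, 6, 10]
  [13] addr=0x21 blk=4 s=0: L1-HIT | VC [12, 6, 10]
  [14] addr=0x34 blk=6 s=0: VC-HIT | VC [12, 4, 10]
  [15] addr=0x13 blk=2 s=0: MISS | VC [12, 4, 10, 6]
  [16] addr=0x20 blk=4 s=0: VC-HIT | VC [12, 2, 10, 6]
  [17] addr=0x14 blk=2 s=0: VC-HIT | VC [12, 4, 10, 6]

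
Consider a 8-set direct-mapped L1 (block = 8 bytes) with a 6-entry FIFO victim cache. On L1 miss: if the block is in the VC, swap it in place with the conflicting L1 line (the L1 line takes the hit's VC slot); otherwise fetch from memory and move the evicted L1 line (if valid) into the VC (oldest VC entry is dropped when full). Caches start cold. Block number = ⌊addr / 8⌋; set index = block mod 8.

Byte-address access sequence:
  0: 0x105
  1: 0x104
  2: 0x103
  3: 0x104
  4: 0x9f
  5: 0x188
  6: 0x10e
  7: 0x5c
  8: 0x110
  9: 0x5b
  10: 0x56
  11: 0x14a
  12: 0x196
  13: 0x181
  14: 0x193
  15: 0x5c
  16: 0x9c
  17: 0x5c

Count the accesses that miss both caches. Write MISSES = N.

MISSES = 10

  [0] addr=0x105 blk=32 s=0: MISS | VC []
  [1] addr=0x104 blk=32 s=0: L1-HIT | VC []
  [2] addr=0x103 blk=32 s=0: L1-HIT | VC []
  [3] addr=0x104 blk=32 s=0: L1-HIT | VC []
  [4] addr=0x9f blk=19 s=3: MISS | VC []
  [5] addr=0x188 blk=49 s=1: MISS | VC []
  [6] addr=0x10e blk=33 s=1: MISS | VC [49]
  [7] addr=0x5c blk=11 s=3: MISS | VC [49, 19]
  [8] addr=0x110 blk=34 s=2: MISS | VC [49, 19]
  [9] addr=0x5b blk=11 s=3: L1-HIT | VC [49, 19]
  [10] addr=0x56 blk=10 s=2: MISS | VC [49, 19, 34]
  [11] addr=0x14a blk=41 s=1: MISS | VC [49, 19, 34, 33]
  [12] addr=0x196 blk=50 s=2: MISS | VC [49, 19, 34, 33, 10]
  [13] addr=0x181 blk=48 s=0: MISS | VC [49, 19, 34, 33, 10, 32]
  [14] addr=0x193 blk=50 s=2: L1-HIT | VC [49, 19, 34, 33, 10, 32]
  [15] addr=0x5c blk=11 s=3: L1-HIT | VC [49, 19, 34, 33, 10, 32]
  [16] addr=0x9c blk=19 s=3: VC-HIT | VC [49, 11, 34, 33, 10, 32]
  [17] addr=0x5c blk=11 s=3: VC-HIT | VC [49, 19, 34, 33, 10, 32]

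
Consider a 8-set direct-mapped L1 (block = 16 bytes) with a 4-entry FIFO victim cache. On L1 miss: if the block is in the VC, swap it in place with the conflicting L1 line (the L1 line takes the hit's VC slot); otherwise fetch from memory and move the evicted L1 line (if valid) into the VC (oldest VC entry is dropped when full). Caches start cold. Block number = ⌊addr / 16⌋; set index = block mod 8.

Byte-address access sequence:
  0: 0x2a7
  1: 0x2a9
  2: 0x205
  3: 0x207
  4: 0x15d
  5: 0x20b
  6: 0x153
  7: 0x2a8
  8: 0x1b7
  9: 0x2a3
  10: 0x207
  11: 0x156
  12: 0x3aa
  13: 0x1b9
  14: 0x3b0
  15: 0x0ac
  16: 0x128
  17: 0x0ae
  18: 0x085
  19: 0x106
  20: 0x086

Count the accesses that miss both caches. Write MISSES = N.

0: 0x2a7 (blk 42, set 2) → MISS  vc=[]
1: 0x2a9 (blk 42, set 2) → L1-HIT  vc=[]
2: 0x205 (blk 32, set 0) → MISS  vc=[]
3: 0x207 (blk 32, set 0) → L1-HIT  vc=[]
4: 0x15d (blk 21, set 5) → MISS  vc=[]
5: 0x20b (blk 32, set 0) → L1-HIT  vc=[]
6: 0x153 (blk 21, set 5) → L1-HIT  vc=[]
7: 0x2a8 (blk 42, set 2) → L1-HIT  vc=[]
8: 0x1b7 (blk 27, set 3) → MISS  vc=[]
9: 0x2a3 (blk 42, set 2) → L1-HIT  vc=[]
10: 0x207 (blk 32, set 0) → L1-HIT  vc=[]
11: 0x156 (blk 21, set 5) → L1-HIT  vc=[]
12: 0x3aa (blk 58, set 2) → MISS  vc=[42]
13: 0x1b9 (blk 27, set 3) → L1-HIT  vc=[42]
14: 0x3b0 (blk 59, set 3) → MISS  vc=[42, 27]
15: 0xac (blk 10, set 2) → MISS  vc=[42, 27, 58]
16: 0x128 (blk 18, set 2) → MISS  vc=[42, 27, 58, 10]
17: 0xae (blk 10, set 2) → VC-HIT  vc=[42, 27, 58, 18]
18: 0x85 (blk 8, set 0) → MISS  vc=[27, 58, 18, 32]
19: 0x106 (blk 16, set 0) → MISS  vc=[58, 18, 32, 8]
20: 0x86 (blk 8, set 0) → VC-HIT  vc=[58, 18, 32, 16]

MISSES = 10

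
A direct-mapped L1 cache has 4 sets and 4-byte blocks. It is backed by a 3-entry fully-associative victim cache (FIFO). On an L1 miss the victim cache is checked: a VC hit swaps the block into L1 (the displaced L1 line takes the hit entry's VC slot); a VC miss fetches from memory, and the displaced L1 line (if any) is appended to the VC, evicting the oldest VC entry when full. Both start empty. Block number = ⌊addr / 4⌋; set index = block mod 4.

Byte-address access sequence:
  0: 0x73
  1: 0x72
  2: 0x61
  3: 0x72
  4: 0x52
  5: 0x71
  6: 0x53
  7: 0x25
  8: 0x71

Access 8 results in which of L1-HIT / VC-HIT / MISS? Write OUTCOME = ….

  [0] addr=0x73 blk=28 s=0: MISS | VC []
  [1] addr=0x72 blk=28 s=0: L1-HIT | VC []
  [2] addr=0x61 blk=24 s=0: MISS | VC [28]
  [3] addr=0x72 blk=28 s=0: VC-HIT | VC [24]
  [4] addr=0x52 blk=20 s=0: MISS | VC [24, 28]
  [5] addr=0x71 blk=28 s=0: VC-HIT | VC [24, 20]
  [6] addr=0x53 blk=20 s=0: VC-HIT | VC [24, 28]
  [7] addr=0x25 blk=9 s=1: MISS | VC [24, 28]
  [8] addr=0x71 blk=28 s=0: VC-HIT | VC [24, 20]

OUTCOME = VC-HIT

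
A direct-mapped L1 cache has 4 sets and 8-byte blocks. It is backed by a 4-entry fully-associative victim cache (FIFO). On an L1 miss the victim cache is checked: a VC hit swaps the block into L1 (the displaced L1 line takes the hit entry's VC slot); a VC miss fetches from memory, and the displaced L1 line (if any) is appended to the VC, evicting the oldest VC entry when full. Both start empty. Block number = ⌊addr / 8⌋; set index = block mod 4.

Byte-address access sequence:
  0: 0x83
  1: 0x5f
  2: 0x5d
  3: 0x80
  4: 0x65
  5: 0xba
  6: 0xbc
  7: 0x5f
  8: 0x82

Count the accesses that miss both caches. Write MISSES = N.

MISSES = 4

0: 0x83 (blk 16, set 0) → MISS  vc=[]
1: 0x5f (blk 11, set 3) → MISS  vc=[]
2: 0x5d (blk 11, set 3) → L1-HIT  vc=[]
3: 0x80 (blk 16, set 0) → L1-HIT  vc=[]
4: 0x65 (blk 12, set 0) → MISS  vc=[16]
5: 0xba (blk 23, set 3) → MISS  vc=[16, 11]
6: 0xbc (blk 23, set 3) → L1-HIT  vc=[16, 11]
7: 0x5f (blk 11, set 3) → VC-HIT  vc=[16, 23]
8: 0x82 (blk 16, set 0) → VC-HIT  vc=[12, 23]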